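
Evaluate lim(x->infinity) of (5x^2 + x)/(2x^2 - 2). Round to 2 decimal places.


For limits at infinity with equal-degree polynomials,
we compare leading coefficients.
Numerator leading term: 5x^2
Denominator leading term: 2x^2
Divide both by x^2:
lim = (5 + 1/x) / (2 - 2/x^2)
As x -> infinity, the 1/x and 1/x^2 terms vanish:
= 5/2 = 2.50

2.50


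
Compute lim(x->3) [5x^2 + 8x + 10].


Since polynomials are continuous, we use direct substitution.
lim(x->3) of 5x^2 + 8x + 10
= 5 * 3^2 + 8 * 3 + 10
= 45 + 24 + 10
= 79

79


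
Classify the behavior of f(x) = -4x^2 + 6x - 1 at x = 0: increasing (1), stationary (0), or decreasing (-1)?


Compute f'(x) to determine behavior:
f'(x) = -8x + 6
f'(0) = -8 * 0 + 6
= 0 + 6
= 6
Since f'(0) > 0, the function is increasing (1)

1


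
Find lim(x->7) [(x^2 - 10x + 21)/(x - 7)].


Direct substitution gives 0/0, so we factor the numerator.
Factor: (x^2 - 10x + 21) = (x - 7)(x - 3)
Cancel the common factor (x - 7):
(x^2 - 10x + 21)/(x - 7) = (x - 3)
Now substitute x = 7:
= (7) - (3) = 4

4


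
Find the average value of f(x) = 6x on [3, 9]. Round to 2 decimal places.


Average value = 1/(b-a) * integral from a to b of f(x) dx
First compute the integral of 6x:
F(x) = 3x^2
F(9) = 3 * 81 + 0 * 9 = 243
F(3) = 3 * 9 + 0 * 3 = 27
Integral = 243 - 27 = 216
Average = 216 / (9 - 3) = 216 / 6
= 36 = 36.00

36.00


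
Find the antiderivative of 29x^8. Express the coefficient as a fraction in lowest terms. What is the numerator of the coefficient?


Apply the power rule for integration:
integral of ax^n dx = a/(n+1) * x^(n+1) + C
integral of 29x^8 dx
= 29/9 * x^9 + C
The coefficient in lowest terms is 29/9, and its numerator is 29

29


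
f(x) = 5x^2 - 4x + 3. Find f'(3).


Differentiate term by term using power and sum rules:
f(x) = 5x^2 - 4x + 3
f'(x) = 10x - 4
Substitute x = 3:
f'(3) = 10 * 3 - 4
= 30 - 4
= 26

26


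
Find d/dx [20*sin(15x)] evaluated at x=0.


Apply the chain rule to differentiate 20*sin(15x):
d/dx [20*sin(15x)]
= 20 * cos(15x) * d/dx(15x)
= 20 * 15 * cos(15x)
= 300 * cos(15x)
Evaluate at x = 0:
= 300 * cos(0)
= 300 * 1
= 300

300


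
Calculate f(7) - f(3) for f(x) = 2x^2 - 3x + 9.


Net change = f(b) - f(a)
f(x) = 2x^2 - 3x + 9
Compute f(7):
f(7) = 2 * 7^2 - 3 * 7 + 9
= 98 - 21 + 9
= 86
Compute f(3):
f(3) = 2 * 3^2 - 3 * 3 + 9
= 18 - 9 + 9
= 18
Net change = 86 - 18 = 68

68


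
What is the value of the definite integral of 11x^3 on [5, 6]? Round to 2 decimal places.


Find the antiderivative of 11x^3:
F(x) = 11/4 * x^4
Apply the Fundamental Theorem of Calculus:
F(6) - F(5)
= 11/4 * 6^4 - 11/4 * 5^4
= 11/4 * (1296 - 625)
= 11/4 * 671
= 7381/4 = 1845.25

1845.25


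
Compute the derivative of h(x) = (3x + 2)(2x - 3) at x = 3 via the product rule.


Let u(x) = 3x + 2 and v(x) = 2x - 3
u'(x) = 3
v'(x) = 2
Product rule: h'(x) = u'(x)*v(x) + u(x)*v'(x)
= 3 * (2x - 3) + (3x + 2) * 2
At x = 3:
u(3) = 3 * 3 + 2 = 11
v(3) = 2 * 3 - 3 = 3
h'(3) = 3 * 3 + 11 * 2
= 9 + 22
= 31

31


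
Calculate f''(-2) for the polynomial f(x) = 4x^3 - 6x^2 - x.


First derivative:
f'(x) = 12x^2 - 12x - 1
Second derivative:
f''(x) = 24x - 12
Substitute x = -2:
f''(-2) = 24 * (-2) - 12
= -48 - 12
= -60

-60


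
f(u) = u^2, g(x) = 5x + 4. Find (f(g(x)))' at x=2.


Using the chain rule: (f(g(x)))' = f'(g(x)) * g'(x)
First, find g(2):
g(2) = 5 * 2 + 4 = 14
Next, f'(u) = 2u
And g'(x) = 5
So f'(g(2)) * g'(2)
= 2 * 14 * 5
= 140

140


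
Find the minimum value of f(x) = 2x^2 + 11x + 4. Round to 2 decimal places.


For a quadratic f(x) = ax^2 + bx + c with a > 0, the minimum is at the vertex.
Vertex x-coordinate: x = -b/(2a)
x = -(11) / (2 * 2)
x = -11/4
Substitute back to find the minimum value:
f(-11/4) = 2 * (-11/4)^2 + 11 * (-11/4) + 4
= 121/8 - 121/4 + 4
= -89/8 ≈ -11.13

-11.13


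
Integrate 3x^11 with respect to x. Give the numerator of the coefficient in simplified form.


Apply the power rule for integration:
integral of ax^n dx = a/(n+1) * x^(n+1) + C
integral of 3x^11 dx
= 3/12 * x^12 + C
= 1/4 * x^12 + C
The coefficient in lowest terms is 1/4, and its numerator is 1

1


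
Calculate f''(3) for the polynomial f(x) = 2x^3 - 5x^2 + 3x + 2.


First derivative:
f'(x) = 6x^2 - 10x + 3
Second derivative:
f''(x) = 12x - 10
Substitute x = 3:
f''(3) = 12 * 3 - 10
= 36 - 10
= 26

26


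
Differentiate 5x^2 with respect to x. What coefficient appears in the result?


We apply the power rule: d/dx [ax^n] = a*n * x^(n-1)
d/dx [5x^2]
= 5 * 2 * x^(2-1)
= 10x
The coefficient is 10

10


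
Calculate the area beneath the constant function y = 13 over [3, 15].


The area under a constant function y = 13 is a rectangle.
Width = 15 - 3 = 12
Height = 13
Area = width * height
= 12 * 13
= 156

156


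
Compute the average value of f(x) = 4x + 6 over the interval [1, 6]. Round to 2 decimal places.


Average value = 1/(b-a) * integral from a to b of f(x) dx
First compute the integral of 4x + 6:
F(x) = 2x^2 + 6x
F(6) = 2 * 36 + 6 * 6 = 108
F(1) = 2 * 1 + 6 * 1 = 8
Integral = 108 - 8 = 100
Average = 100 / (6 - 1) = 100 / 5
= 20 = 20.00

20.00


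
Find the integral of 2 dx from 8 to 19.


The integral of a constant k over [a, b] equals k * (b - a).
integral from 8 to 19 of 2 dx
= 2 * (19 - 8)
= 2 * 11
= 22

22


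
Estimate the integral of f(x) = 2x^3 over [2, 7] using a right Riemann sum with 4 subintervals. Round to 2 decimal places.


Right Riemann sum uses right endpoints of each subinterval.
Interval: [2, 7], n = 4
dx = (7 - 2) / 4 = 5/4
Right endpoints: [13/4, 9/2, 23/4, 7]
f values: [2197/32, 729/4, 12167/32, 686]
Sum = dx * (sum of f values)
= 5/4 * 10537/8
= 52685/32 ≈ 1646.41

1646.41


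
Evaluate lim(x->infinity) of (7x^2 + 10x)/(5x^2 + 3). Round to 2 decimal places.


For limits at infinity with equal-degree polynomials,
we compare leading coefficients.
Numerator leading term: 7x^2
Denominator leading term: 5x^2
Divide both by x^2:
lim = (7 + 10/x) / (5 + 3/x^2)
As x -> infinity, the 1/x and 1/x^2 terms vanish:
= 7/5 = 1.40

1.40


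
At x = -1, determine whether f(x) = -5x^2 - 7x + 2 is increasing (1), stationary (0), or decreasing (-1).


Compute f'(x) to determine behavior:
f'(x) = -10x - 7
f'(-1) = -10 * (-1) - 7
= 10 - 7
= 3
Since f'(-1) > 0, the function is increasing (1)

1


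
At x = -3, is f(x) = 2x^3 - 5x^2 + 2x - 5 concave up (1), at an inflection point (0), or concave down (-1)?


Concavity is determined by the sign of f''(x).
f(x) = 2x^3 - 5x^2 + 2x - 5
f'(x) = 6x^2 - 10x + 2
f''(x) = 12x - 10
f''(-3) = 12 * (-3) - 10
= -36 - 10
= -46
Since f''(-3) < 0, the function is concave down (-1)

-1


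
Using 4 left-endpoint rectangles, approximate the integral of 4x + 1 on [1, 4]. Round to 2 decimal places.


Left Riemann sum uses left endpoints of each subinterval.
Interval: [1, 4], n = 4
dx = (4 - 1) / 4 = 3/4
Left endpoints: [1, 7/4, 5/2, 13/4]
f values: [5, 8, 11, 14]
Sum = dx * (sum of f values)
= 3/4 * 38
= 57/2 = 28.50

28.50


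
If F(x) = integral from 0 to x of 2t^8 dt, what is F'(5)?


By the Fundamental Theorem of Calculus (Part 1):
If F(x) = integral from 0 to x of f(t) dt, then F'(x) = f(x)
Here f(t) = 2t^8
So F'(x) = 2x^8
Evaluate at x = 5:
F'(5) = 2 * 5^8
= 2 * 390625
= 781250

781250


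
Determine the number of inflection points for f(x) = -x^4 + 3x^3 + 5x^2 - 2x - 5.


Inflection points occur where f''(x) = 0 and concavity changes.
f(x) = -x^4 + 3x^3 + 5x^2 - 2x - 5
f'(x) = -4x^3 + 9x^2 + 10x - 2
f''(x) = -12x^2 + 18x + 10
This is a quadratic in x. Use the discriminant to count real roots.
Discriminant = (18)^2 - 4 * (-12) * 10
= 324 - (-480)
= 804
Since discriminant > 0, f''(x) = 0 has 2 distinct real solutions.
A quadratic with two distinct real roots changes sign at each root, so concavity changes at both.
Number of inflection points: 2

2


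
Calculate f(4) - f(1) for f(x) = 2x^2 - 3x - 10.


Net change = f(b) - f(a)
f(x) = 2x^2 - 3x - 10
Compute f(4):
f(4) = 2 * 4^2 - 3 * 4 - 10
= 32 - 12 - 10
= 10
Compute f(1):
f(1) = 2 * 1^2 - 3 * 1 - 10
= 2 - 3 - 10
= -11
Net change = 10 - (-11) = 21

21


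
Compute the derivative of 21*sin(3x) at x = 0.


Apply the chain rule to differentiate 21*sin(3x):
d/dx [21*sin(3x)]
= 21 * cos(3x) * d/dx(3x)
= 21 * 3 * cos(3x)
= 63 * cos(3x)
Evaluate at x = 0:
= 63 * cos(0)
= 63 * 1
= 63

63


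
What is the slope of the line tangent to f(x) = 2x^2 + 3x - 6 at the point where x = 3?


The slope of the tangent line equals f'(x) at the point.
f(x) = 2x^2 + 3x - 6
f'(x) = 4x + 3
At x = 3:
f'(3) = 4 * 3 + 3
= 12 + 3
= 15

15


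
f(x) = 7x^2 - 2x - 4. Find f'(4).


Differentiate term by term using power and sum rules:
f(x) = 7x^2 - 2x - 4
f'(x) = 14x - 2
Substitute x = 4:
f'(4) = 14 * 4 - 2
= 56 - 2
= 54

54


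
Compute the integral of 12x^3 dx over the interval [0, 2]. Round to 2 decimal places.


Find the antiderivative of 12x^3:
F(x) = 12/4 * x^4
Apply the Fundamental Theorem of Calculus:
F(2) - F(0)
= 12/4 * 2^4 - 12/4 * 0^4
= 12/4 * (16 - 0)
= 12/4 * 16
= 48 = 48.00

48.00


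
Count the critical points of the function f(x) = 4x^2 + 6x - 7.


Find where f'(x) = 0:
f'(x) = 8x + 6
Set f'(x) = 0:
8x + 6 = 0
x = -6 / 8 = -3/4
This is a linear equation in x, so there is exactly one solution.
Number of critical points: 1

1


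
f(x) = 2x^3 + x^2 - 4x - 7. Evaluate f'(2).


Differentiate f(x) = 2x^3 + x^2 - 4x - 7 term by term:
f'(x) = 6x^2 + 2x - 4
Substitute x = 2:
f'(2) = 6 * 2^2 + 2 * 2 - 4
= 24 + 4 - 4
= 24

24


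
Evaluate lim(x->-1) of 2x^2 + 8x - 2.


Since polynomials are continuous, we use direct substitution.
lim(x->-1) of 2x^2 + 8x - 2
= 2 * (-1)^2 + 8 * (-1) - 2
= 2 - 8 - 2
= -8

-8


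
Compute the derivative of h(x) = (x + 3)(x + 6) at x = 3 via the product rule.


Let u(x) = x + 3 and v(x) = x + 6
u'(x) = 1
v'(x) = 1
Product rule: h'(x) = u'(x)*v(x) + u(x)*v'(x)
= 1 * (x + 6) + (x + 3) * 1
At x = 3:
u(3) = 1 * 3 + 3 = 6
v(3) = 1 * 3 + 6 = 9
h'(3) = 1 * 9 + 6 * 1
= 9 + 6
= 15

15


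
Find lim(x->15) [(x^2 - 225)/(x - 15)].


Direct substitution gives 0/0, so we factor the numerator.
Factor: (x^2 - 225) = (x - 15)(x + 15)
Cancel the common factor (x - 15):
(x^2 - 225)/(x - 15) = (x + 15)
Now substitute x = 15:
= (15 + 15) = 30

30


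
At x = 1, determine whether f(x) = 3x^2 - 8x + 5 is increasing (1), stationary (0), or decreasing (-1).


Compute f'(x) to determine behavior:
f'(x) = 6x - 8
f'(1) = 6 * 1 - 8
= 6 - 8
= -2
Since f'(1) < 0, the function is decreasing (-1)

-1


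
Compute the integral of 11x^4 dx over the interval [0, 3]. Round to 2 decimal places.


Find the antiderivative of 11x^4:
F(x) = 11/5 * x^5
Apply the Fundamental Theorem of Calculus:
F(3) - F(0)
= 11/5 * 3^5 - 11/5 * 0^5
= 11/5 * (243 - 0)
= 11/5 * 243
= 2673/5 = 534.60

534.60


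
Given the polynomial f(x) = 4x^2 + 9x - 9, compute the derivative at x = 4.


Differentiate term by term using power and sum rules:
f(x) = 4x^2 + 9x - 9
f'(x) = 8x + 9
Substitute x = 4:
f'(4) = 8 * 4 + 9
= 32 + 9
= 41

41


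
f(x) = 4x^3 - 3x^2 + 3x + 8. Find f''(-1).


First derivative:
f'(x) = 12x^2 - 6x + 3
Second derivative:
f''(x) = 24x - 6
Substitute x = -1:
f''(-1) = 24 * (-1) - 6
= -24 - 6
= -30

-30


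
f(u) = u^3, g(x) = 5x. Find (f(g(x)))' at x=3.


Using the chain rule: (f(g(x)))' = f'(g(x)) * g'(x)
First, find g(3):
g(3) = 5 * 3 + 0 = 15
Next, f'(u) = 3u^2
And g'(x) = 5
So f'(g(3)) * g'(3)
= 3 * 15^2 * 5
= 3 * 225 * 5
= 3375

3375


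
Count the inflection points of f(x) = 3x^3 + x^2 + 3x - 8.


Inflection points occur where f''(x) = 0 and concavity changes.
f(x) = 3x^3 + x^2 + 3x - 8
f'(x) = 9x^2 + 2x + 3
f''(x) = 18x + 2
Set f''(x) = 0:
18x + 2 = 0
x = -2 / 18 = -1/9
Since f''(x) is linear (degree 1), it changes sign at this point.
Therefore there is exactly 1 inflection point.

1


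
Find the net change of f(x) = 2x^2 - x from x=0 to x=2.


Net change = f(b) - f(a)
f(x) = 2x^2 - x
Compute f(2):
f(2) = 2 * 2^2 - 1 * 2 + 0
= 8 - 2 + 0
= 6
Compute f(0):
f(0) = 2 * 0^2 - 1 * 0 + 0
= 0 + 0 + 0
= 0
Net change = 6 - 0 = 6

6


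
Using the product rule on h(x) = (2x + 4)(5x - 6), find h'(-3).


Let u(x) = 2x + 4 and v(x) = 5x - 6
u'(x) = 2
v'(x) = 5
Product rule: h'(x) = u'(x)*v(x) + u(x)*v'(x)
= 2 * (5x - 6) + (2x + 4) * 5
At x = -3:
u(-3) = 2 * (-3) + 4 = -2
v(-3) = 5 * (-3) - 6 = -21
h'(-3) = 2 * (-21) + (-2) * 5
= -42 - 10
= -52

-52


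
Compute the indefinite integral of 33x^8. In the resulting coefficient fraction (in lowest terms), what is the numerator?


Apply the power rule for integration:
integral of ax^n dx = a/(n+1) * x^(n+1) + C
integral of 33x^8 dx
= 33/9 * x^9 + C
= 11/3 * x^9 + C
The coefficient in lowest terms is 11/3, and its numerator is 11

11


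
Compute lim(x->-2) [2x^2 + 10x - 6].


Since polynomials are continuous, we use direct substitution.
lim(x->-2) of 2x^2 + 10x - 6
= 2 * (-2)^2 + 10 * (-2) - 6
= 8 - 20 - 6
= -18

-18


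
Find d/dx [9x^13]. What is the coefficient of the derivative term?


We apply the power rule: d/dx [ax^n] = a*n * x^(n-1)
d/dx [9x^13]
= 9 * 13 * x^(13-1)
= 117x^12
The coefficient is 117

117


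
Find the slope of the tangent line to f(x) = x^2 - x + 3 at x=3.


The slope of the tangent line equals f'(x) at the point.
f(x) = x^2 - x + 3
f'(x) = 2x - 1
At x = 3:
f'(3) = 2 * 3 - 1
= 6 - 1
= 5

5


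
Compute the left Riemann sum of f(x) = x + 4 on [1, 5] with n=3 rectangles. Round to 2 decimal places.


Left Riemann sum uses left endpoints of each subinterval.
Interval: [1, 5], n = 3
dx = (5 - 1) / 3 = 4/3
Left endpoints: [1, 7/3, 11/3]
f values: [5, 19/3, 23/3]
Sum = dx * (sum of f values)
= 4/3 * 19
= 76/3 ≈ 25.33

25.33


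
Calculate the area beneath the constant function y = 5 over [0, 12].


The area under a constant function y = 5 is a rectangle.
Width = 12 - 0 = 12
Height = 5
Area = width * height
= 12 * 5
= 60

60


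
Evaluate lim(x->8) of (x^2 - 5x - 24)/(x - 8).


Direct substitution gives 0/0, so we factor the numerator.
Factor: (x^2 - 5x - 24) = (x - 8)(x + 3)
Cancel the common factor (x - 8):
(x^2 - 5x - 24)/(x - 8) = (x + 3)
Now substitute x = 8:
= (8) - (-3) = 11

11


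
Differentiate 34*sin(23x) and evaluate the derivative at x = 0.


Apply the chain rule to differentiate 34*sin(23x):
d/dx [34*sin(23x)]
= 34 * cos(23x) * d/dx(23x)
= 34 * 23 * cos(23x)
= 782 * cos(23x)
Evaluate at x = 0:
= 782 * cos(0)
= 782 * 1
= 782

782


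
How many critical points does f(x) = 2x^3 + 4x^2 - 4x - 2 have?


Find where f'(x) = 0:
f(x) = 2x^3 + 4x^2 - 4x - 2
f'(x) = 6x^2 + 8x - 4
This is a quadratic in x. Use the discriminant to count real roots.
Discriminant = (8)^2 - 4 * 6 * (-4)
= 64 - (-96)
= 160
Since discriminant > 0, f'(x) = 0 has 2 real solutions.
Number of critical points: 2

2


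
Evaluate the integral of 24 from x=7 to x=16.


The integral of a constant k over [a, b] equals k * (b - a).
integral from 7 to 16 of 24 dx
= 24 * (16 - 7)
= 24 * 9
= 216

216


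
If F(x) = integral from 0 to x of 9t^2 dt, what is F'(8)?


By the Fundamental Theorem of Calculus (Part 1):
If F(x) = integral from 0 to x of f(t) dt, then F'(x) = f(x)
Here f(t) = 9t^2
So F'(x) = 9x^2
Evaluate at x = 8:
F'(8) = 9 * 8^2
= 9 * 64
= 576

576


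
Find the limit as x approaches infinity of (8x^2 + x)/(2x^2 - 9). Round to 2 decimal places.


For limits at infinity with equal-degree polynomials,
we compare leading coefficients.
Numerator leading term: 8x^2
Denominator leading term: 2x^2
Divide both by x^2:
lim = (8 + 1/x) / (2 - 9/x^2)
As x -> infinity, the 1/x and 1/x^2 terms vanish:
= 8/2 = 4 = 4.00

4.00


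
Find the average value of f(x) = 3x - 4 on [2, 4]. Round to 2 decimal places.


Average value = 1/(b-a) * integral from a to b of f(x) dx
First compute the integral of 3x - 4:
F(x) = (3/2)x^2 - 4x
F(4) = 3/2 * 16 - 4 * 4 = 8
F(2) = 3/2 * 4 - 4 * 2 = -2
Integral = 8 - (-2) = 10
Average = 10 / (4 - 2) = 10 / 2
= 5 = 5.00

5.00


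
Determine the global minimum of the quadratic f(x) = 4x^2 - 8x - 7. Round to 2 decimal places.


For a quadratic f(x) = ax^2 + bx + c with a > 0, the minimum is at the vertex.
Vertex x-coordinate: x = -b/(2a)
x = -(-8) / (2 * 4)
x = 8/8 = 1
Substitute back to find the minimum value:
f(1) = 4 * 1^2 - 8 * 1 - 7
= 4 - 8 - 7
= -11 = -11.00

-11.00


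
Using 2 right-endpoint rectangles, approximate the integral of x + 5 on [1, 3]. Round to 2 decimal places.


Right Riemann sum uses right endpoints of each subinterval.
Interval: [1, 3], n = 2
dx = (3 - 1) / 2 = 1
Right endpoints: [2, 3]
f values: [7, 8]
Sum = dx * (sum of f values)
= 1 * 15
= 15 = 15.00

15.00


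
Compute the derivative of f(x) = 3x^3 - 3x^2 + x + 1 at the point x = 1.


Differentiate f(x) = 3x^3 - 3x^2 + x + 1 term by term:
f'(x) = 9x^2 - 6x + 1
Substitute x = 1:
f'(1) = 9 * 1^2 - 6 * 1 + 1
= 9 - 6 + 1
= 4

4


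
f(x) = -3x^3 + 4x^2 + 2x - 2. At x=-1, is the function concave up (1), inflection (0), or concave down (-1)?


Concavity is determined by the sign of f''(x).
f(x) = -3x^3 + 4x^2 + 2x - 2
f'(x) = -9x^2 + 8x + 2
f''(x) = -18x + 8
f''(-1) = -18 * (-1) + 8
= 18 + 8
= 26
Since f''(-1) > 0, the function is concave up (1)

1


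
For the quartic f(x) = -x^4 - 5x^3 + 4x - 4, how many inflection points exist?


Inflection points occur where f''(x) = 0 and concavity changes.
f(x) = -x^4 - 5x^3 + 4x - 4
f'(x) = -4x^3 - 15x^2 + 4
f''(x) = -12x^2 - 30x
This is a quadratic in x. Use the discriminant to count real roots.
Discriminant = (-30)^2 - 4 * (-12) * 0
= 900 - 0
= 900
Since discriminant > 0, f''(x) = 0 has 2 distinct real solutions.
A quadratic with two distinct real roots changes sign at each root, so concavity changes at both.
Number of inflection points: 2

2


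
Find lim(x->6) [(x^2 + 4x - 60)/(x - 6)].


Direct substitution gives 0/0, so we factor the numerator.
Factor: (x^2 + 4x - 60) = (x - 6)(x + 10)
Cancel the common factor (x - 6):
(x^2 + 4x - 60)/(x - 6) = (x + 10)
Now substitute x = 6:
= (6) - (-10) = 16

16


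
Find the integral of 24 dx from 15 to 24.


The integral of a constant k over [a, b] equals k * (b - a).
integral from 15 to 24 of 24 dx
= 24 * (24 - 15)
= 24 * 9
= 216

216


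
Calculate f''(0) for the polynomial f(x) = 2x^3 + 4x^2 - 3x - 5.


First derivative:
f'(x) = 6x^2 + 8x - 3
Second derivative:
f''(x) = 12x + 8
Substitute x = 0:
f''(0) = 12 * 0 + 8
= 0 + 8
= 8

8


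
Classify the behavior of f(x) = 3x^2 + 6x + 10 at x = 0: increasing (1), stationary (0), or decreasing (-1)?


Compute f'(x) to determine behavior:
f'(x) = 6x + 6
f'(0) = 6 * 0 + 6
= 0 + 6
= 6
Since f'(0) > 0, the function is increasing (1)

1


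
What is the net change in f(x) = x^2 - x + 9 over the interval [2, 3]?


Net change = f(b) - f(a)
f(x) = x^2 - x + 9
Compute f(3):
f(3) = 1 * 3^2 - 1 * 3 + 9
= 9 - 3 + 9
= 15
Compute f(2):
f(2) = 1 * 2^2 - 1 * 2 + 9
= 4 - 2 + 9
= 11
Net change = 15 - 11 = 4

4


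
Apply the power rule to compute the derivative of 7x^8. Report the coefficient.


We apply the power rule: d/dx [ax^n] = a*n * x^(n-1)
d/dx [7x^8]
= 7 * 8 * x^(8-1)
= 56x^7
The coefficient is 56

56


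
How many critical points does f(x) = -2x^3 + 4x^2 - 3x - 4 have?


Find where f'(x) = 0:
f(x) = -2x^3 + 4x^2 - 3x - 4
f'(x) = -6x^2 + 8x - 3
This is a quadratic in x. Use the discriminant to count real roots.
Discriminant = (8)^2 - 4 * (-6) * (-3)
= 64 - 72
= -8
Since discriminant < 0, f'(x) = 0 has no real solutions.
Number of critical points: 0

0


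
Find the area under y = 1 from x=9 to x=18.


The area under a constant function y = 1 is a rectangle.
Width = 18 - 9 = 9
Height = 1
Area = width * height
= 9 * 1
= 9

9


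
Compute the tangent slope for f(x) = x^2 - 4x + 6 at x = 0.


The slope of the tangent line equals f'(x) at the point.
f(x) = x^2 - 4x + 6
f'(x) = 2x - 4
At x = 0:
f'(0) = 2 * 0 - 4
= 0 - 4
= -4

-4


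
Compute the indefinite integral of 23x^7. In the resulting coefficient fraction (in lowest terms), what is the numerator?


Apply the power rule for integration:
integral of ax^n dx = a/(n+1) * x^(n+1) + C
integral of 23x^7 dx
= 23/8 * x^8 + C
The coefficient in lowest terms is 23/8, and its numerator is 23

23


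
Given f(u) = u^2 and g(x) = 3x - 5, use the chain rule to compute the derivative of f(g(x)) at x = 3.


Using the chain rule: (f(g(x)))' = f'(g(x)) * g'(x)
First, find g(3):
g(3) = 3 * 3 - 5 = 4
Next, f'(u) = 2u
And g'(x) = 3
So f'(g(3)) * g'(3)
= 2 * 4 * 3
= 24

24


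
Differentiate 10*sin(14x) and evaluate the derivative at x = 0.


Apply the chain rule to differentiate 10*sin(14x):
d/dx [10*sin(14x)]
= 10 * cos(14x) * d/dx(14x)
= 10 * 14 * cos(14x)
= 140 * cos(14x)
Evaluate at x = 0:
= 140 * cos(0)
= 140 * 1
= 140

140


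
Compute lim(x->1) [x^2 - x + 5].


Since polynomials are continuous, we use direct substitution.
lim(x->1) of x^2 - x + 5
= 1 * 1^2 - 1 * 1 + 5
= 1 - 1 + 5
= 5

5


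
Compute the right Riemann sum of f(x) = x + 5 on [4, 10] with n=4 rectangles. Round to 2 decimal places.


Right Riemann sum uses right endpoints of each subinterval.
Interval: [4, 10], n = 4
dx = (10 - 4) / 4 = 3/2
Right endpoints: [11/2, 7, 17/2, 10]
f values: [21/2, 12, 27/2, 15]
Sum = dx * (sum of f values)
= 3/2 * 51
= 153/2 = 76.50

76.50


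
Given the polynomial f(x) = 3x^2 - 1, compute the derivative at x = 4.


Differentiate term by term using power and sum rules:
f(x) = 3x^2 - 1
f'(x) = 6x
Substitute x = 4:
f'(4) = 6 * 4 + 0
= 24 + 0
= 24

24


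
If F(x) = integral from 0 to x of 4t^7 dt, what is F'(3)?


By the Fundamental Theorem of Calculus (Part 1):
If F(x) = integral from 0 to x of f(t) dt, then F'(x) = f(x)
Here f(t) = 4t^7
So F'(x) = 4x^7
Evaluate at x = 3:
F'(3) = 4 * 3^7
= 4 * 2187
= 8748

8748


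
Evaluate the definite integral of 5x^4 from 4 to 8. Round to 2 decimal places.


Find the antiderivative of 5x^4:
F(x) = 5/5 * x^5
Apply the Fundamental Theorem of Calculus:
F(8) - F(4)
= 5/5 * 8^5 - 5/5 * 4^5
= 5/5 * (32768 - 1024)
= 5/5 * 31744
= 31744 = 31744.00

31744.00


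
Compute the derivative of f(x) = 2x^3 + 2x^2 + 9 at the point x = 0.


Differentiate f(x) = 2x^3 + 2x^2 + 9 term by term:
f'(x) = 6x^2 + 4x
Substitute x = 0:
f'(0) = 6 * 0^2 + 4 * 0 + 0
= 0 + 0 + 0
= 0

0


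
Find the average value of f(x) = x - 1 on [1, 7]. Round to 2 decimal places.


Average value = 1/(b-a) * integral from a to b of f(x) dx
First compute the integral of x - 1:
F(x) = (1/2)x^2 - x
F(7) = 1/2 * 49 - 1 * 7 = 35/2
F(1) = 1/2 * 1 - 1 * 1 = -1/2
Integral = 35/2 - (-1/2) = 18
Average = 18 / (7 - 1) = 18 / 6
= 3 = 3.00

3.00


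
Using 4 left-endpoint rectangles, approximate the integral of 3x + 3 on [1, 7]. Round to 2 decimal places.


Left Riemann sum uses left endpoints of each subinterval.
Interval: [1, 7], n = 4
dx = (7 - 1) / 4 = 3/2
Left endpoints: [1, 5/2, 4, 11/2]
f values: [6, 21/2, 15, 39/2]
Sum = dx * (sum of f values)
= 3/2 * 51
= 153/2 = 76.50

76.50


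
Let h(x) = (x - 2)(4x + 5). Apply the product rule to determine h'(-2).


Let u(x) = x - 2 and v(x) = 4x + 5
u'(x) = 1
v'(x) = 4
Product rule: h'(x) = u'(x)*v(x) + u(x)*v'(x)
= 1 * (4x + 5) + (x - 2) * 4
At x = -2:
u(-2) = 1 * (-2) - 2 = -4
v(-2) = 4 * (-2) + 5 = -3
h'(-2) = 1 * (-3) + (-4) * 4
= -3 - 16
= -19

-19


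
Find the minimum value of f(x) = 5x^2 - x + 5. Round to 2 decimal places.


For a quadratic f(x) = ax^2 + bx + c with a > 0, the minimum is at the vertex.
Vertex x-coordinate: x = -b/(2a)
x = -(-1) / (2 * 5)
x = 1/10
Substitute back to find the minimum value:
f(1/10) = 5 * (1/10)^2 - 1 * (1/10) + 5
= 1/20 - 1/10 + 5
= 99/20 = 4.95

4.95


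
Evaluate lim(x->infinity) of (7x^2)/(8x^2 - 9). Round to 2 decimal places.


For limits at infinity with equal-degree polynomials,
we compare leading coefficients.
Numerator leading term: 7x^2
Denominator leading term: 8x^2
Divide both by x^2:
lim = (7) / (8 - 9/x^2)
As x -> infinity, the 1/x and 1/x^2 terms vanish:
= 7/8 ≈ 0.88

0.88


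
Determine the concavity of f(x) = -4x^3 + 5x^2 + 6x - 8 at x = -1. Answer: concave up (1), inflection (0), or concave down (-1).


Concavity is determined by the sign of f''(x).
f(x) = -4x^3 + 5x^2 + 6x - 8
f'(x) = -12x^2 + 10x + 6
f''(x) = -24x + 10
f''(-1) = -24 * (-1) + 10
= 24 + 10
= 34
Since f''(-1) > 0, the function is concave up (1)

1


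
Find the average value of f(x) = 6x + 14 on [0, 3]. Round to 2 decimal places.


Average value = 1/(b-a) * integral from a to b of f(x) dx
First compute the integral of 6x + 14:
F(x) = 3x^2 + 14x
F(3) = 3 * 9 + 14 * 3 = 69
F(0) = 3 * 0 + 14 * 0 = 0
Integral = 69 - 0 = 69
Average = 69 / (3 - 0) = 69 / 3
= 23 = 23.00

23.00


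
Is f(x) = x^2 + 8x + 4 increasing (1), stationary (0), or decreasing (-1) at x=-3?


Compute f'(x) to determine behavior:
f'(x) = 2x + 8
f'(-3) = 2 * (-3) + 8
= -6 + 8
= 2
Since f'(-3) > 0, the function is increasing (1)

1


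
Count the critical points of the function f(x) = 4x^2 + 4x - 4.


Find where f'(x) = 0:
f'(x) = 8x + 4
Set f'(x) = 0:
8x + 4 = 0
x = -4 / 8 = -1/2
This is a linear equation in x, so there is exactly one solution.
Number of critical points: 1

1


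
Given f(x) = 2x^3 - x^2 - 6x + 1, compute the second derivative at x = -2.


First derivative:
f'(x) = 6x^2 - 2x - 6
Second derivative:
f''(x) = 12x - 2
Substitute x = -2:
f''(-2) = 12 * (-2) - 2
= -24 - 2
= -26

-26


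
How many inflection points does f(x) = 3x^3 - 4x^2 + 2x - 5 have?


Inflection points occur where f''(x) = 0 and concavity changes.
f(x) = 3x^3 - 4x^2 + 2x - 5
f'(x) = 9x^2 - 8x + 2
f''(x) = 18x - 8
Set f''(x) = 0:
18x - 8 = 0
x = 8 / 18 = 4/9
Since f''(x) is linear (degree 1), it changes sign at this point.
Therefore there is exactly 1 inflection point.

1


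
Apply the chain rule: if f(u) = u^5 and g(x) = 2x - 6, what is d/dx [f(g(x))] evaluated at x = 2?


Using the chain rule: (f(g(x)))' = f'(g(x)) * g'(x)
First, find g(2):
g(2) = 2 * 2 - 6 = -2
Next, f'(u) = 5u^4
And g'(x) = 2
So f'(g(2)) * g'(2)
= 5 * (-2)^4 * 2
= 5 * 16 * 2
= 160

160


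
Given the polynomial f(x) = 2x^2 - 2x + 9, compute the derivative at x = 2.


Differentiate term by term using power and sum rules:
f(x) = 2x^2 - 2x + 9
f'(x) = 4x - 2
Substitute x = 2:
f'(2) = 4 * 2 - 2
= 8 - 2
= 6

6


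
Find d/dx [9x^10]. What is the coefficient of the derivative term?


We apply the power rule: d/dx [ax^n] = a*n * x^(n-1)
d/dx [9x^10]
= 9 * 10 * x^(10-1)
= 90x^9
The coefficient is 90

90


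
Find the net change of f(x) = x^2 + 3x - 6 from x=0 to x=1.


Net change = f(b) - f(a)
f(x) = x^2 + 3x - 6
Compute f(1):
f(1) = 1 * 1^2 + 3 * 1 - 6
= 1 + 3 - 6
= -2
Compute f(0):
f(0) = 1 * 0^2 + 3 * 0 - 6
= 0 + 0 - 6
= -6
Net change = -2 - (-6) = 4

4


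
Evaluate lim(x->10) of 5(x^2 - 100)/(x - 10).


Direct substitution gives 0/0, so we factor the numerator.
Factor: 5(x^2 - 100) = 5 * (x - 10)(x + 10)
Cancel the common factor (x - 10):
5(x^2 - 100)/(x - 10) = 5 * (x + 10)
Now substitute x = 10:
= 5 * (10 + 10) = 100

100


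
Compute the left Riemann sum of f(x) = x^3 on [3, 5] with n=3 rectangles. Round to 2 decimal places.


Left Riemann sum uses left endpoints of each subinterval.
Interval: [3, 5], n = 3
dx = (5 - 3) / 3 = 2/3
Left endpoints: [3, 11/3, 13/3]
f values: [27, 1331/27, 2197/27]
Sum = dx * (sum of f values)
= 2/3 * 473/3
= 946/9 ≈ 105.11

105.11


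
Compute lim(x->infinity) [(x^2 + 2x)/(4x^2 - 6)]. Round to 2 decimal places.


For limits at infinity with equal-degree polynomials,
we compare leading coefficients.
Numerator leading term: x^2
Denominator leading term: 4x^2
Divide both by x^2:
lim = (1 + 2/x) / (4 - 6/x^2)
As x -> infinity, the 1/x and 1/x^2 terms vanish:
= 1/4 = 0.25

0.25


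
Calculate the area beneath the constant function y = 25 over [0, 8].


The area under a constant function y = 25 is a rectangle.
Width = 8 - 0 = 8
Height = 25
Area = width * height
= 8 * 25
= 200

200


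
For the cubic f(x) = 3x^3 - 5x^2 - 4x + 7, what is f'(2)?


Differentiate f(x) = 3x^3 - 5x^2 - 4x + 7 term by term:
f'(x) = 9x^2 - 10x - 4
Substitute x = 2:
f'(2) = 9 * 2^2 - 10 * 2 - 4
= 36 - 20 - 4
= 12

12


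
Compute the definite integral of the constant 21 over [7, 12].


The integral of a constant k over [a, b] equals k * (b - a).
integral from 7 to 12 of 21 dx
= 21 * (12 - 7)
= 21 * 5
= 105

105


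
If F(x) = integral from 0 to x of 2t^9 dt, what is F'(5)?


By the Fundamental Theorem of Calculus (Part 1):
If F(x) = integral from 0 to x of f(t) dt, then F'(x) = f(x)
Here f(t) = 2t^9
So F'(x) = 2x^9
Evaluate at x = 5:
F'(5) = 2 * 5^9
= 2 * 1953125
= 3906250

3906250


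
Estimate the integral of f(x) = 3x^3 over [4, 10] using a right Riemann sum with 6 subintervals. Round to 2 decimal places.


Right Riemann sum uses right endpoints of each subinterval.
Interval: [4, 10], n = 6
dx = (10 - 4) / 6 = 1
Right endpoints: [5, 6, 7, 8, 9, 10]
f values: [375, 648, 1029, 1536, 2187, 3000]
Sum = dx * (sum of f values)
= 1 * 8775
= 8775 = 8775.00

8775.00


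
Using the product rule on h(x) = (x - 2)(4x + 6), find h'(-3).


Let u(x) = x - 2 and v(x) = 4x + 6
u'(x) = 1
v'(x) = 4
Product rule: h'(x) = u'(x)*v(x) + u(x)*v'(x)
= 1 * (4x + 6) + (x - 2) * 4
At x = -3:
u(-3) = 1 * (-3) - 2 = -5
v(-3) = 4 * (-3) + 6 = -6
h'(-3) = 1 * (-6) + (-5) * 4
= -6 - 20
= -26

-26


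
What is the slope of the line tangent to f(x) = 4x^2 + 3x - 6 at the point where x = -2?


The slope of the tangent line equals f'(x) at the point.
f(x) = 4x^2 + 3x - 6
f'(x) = 8x + 3
At x = -2:
f'(-2) = 8 * (-2) + 3
= -16 + 3
= -13

-13


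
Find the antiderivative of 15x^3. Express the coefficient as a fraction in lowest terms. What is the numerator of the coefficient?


Apply the power rule for integration:
integral of ax^n dx = a/(n+1) * x^(n+1) + C
integral of 15x^3 dx
= 15/4 * x^4 + C
The coefficient in lowest terms is 15/4, and its numerator is 15

15


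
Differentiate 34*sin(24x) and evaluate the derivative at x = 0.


Apply the chain rule to differentiate 34*sin(24x):
d/dx [34*sin(24x)]
= 34 * cos(24x) * d/dx(24x)
= 34 * 24 * cos(24x)
= 816 * cos(24x)
Evaluate at x = 0:
= 816 * cos(0)
= 816 * 1
= 816

816


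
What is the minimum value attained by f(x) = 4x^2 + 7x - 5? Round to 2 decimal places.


For a quadratic f(x) = ax^2 + bx + c with a > 0, the minimum is at the vertex.
Vertex x-coordinate: x = -b/(2a)
x = -(7) / (2 * 4)
x = -7/8
Substitute back to find the minimum value:
f(-7/8) = 4 * (-7/8)^2 + 7 * (-7/8) - 5
= 49/16 - 49/8 - 5
= -129/16 ≈ -8.06

-8.06


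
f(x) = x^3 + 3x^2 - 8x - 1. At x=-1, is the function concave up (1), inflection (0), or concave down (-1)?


Concavity is determined by the sign of f''(x).
f(x) = x^3 + 3x^2 - 8x - 1
f'(x) = 3x^2 + 6x - 8
f''(x) = 6x + 6
f''(-1) = 6 * (-1) + 6
= -6 + 6
= 0
f''(-1) = 0, and f''(x) is linear with nonzero slope 6, so f'' changes sign at x = -1. Hence the function is at an inflection point (0)

0


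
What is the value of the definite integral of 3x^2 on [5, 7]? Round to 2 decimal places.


Find the antiderivative of 3x^2:
F(x) = 3/3 * x^3
Apply the Fundamental Theorem of Calculus:
F(7) - F(5)
= 3/3 * 7^3 - 3/3 * 5^3
= 3/3 * (343 - 125)
= 3/3 * 218
= 218 = 218.00

218.00


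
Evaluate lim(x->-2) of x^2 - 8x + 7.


Since polynomials are continuous, we use direct substitution.
lim(x->-2) of x^2 - 8x + 7
= 1 * (-2)^2 - 8 * (-2) + 7
= 4 + 16 + 7
= 27

27


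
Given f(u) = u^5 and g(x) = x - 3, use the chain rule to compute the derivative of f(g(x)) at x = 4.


Using the chain rule: (f(g(x)))' = f'(g(x)) * g'(x)
First, find g(4):
g(4) = 1 * 4 - 3 = 1
Next, f'(u) = 5u^4
And g'(x) = 1
So f'(g(4)) * g'(4)
= 5 * 1^4 * 1
= 5 * 1 * 1
= 5

5


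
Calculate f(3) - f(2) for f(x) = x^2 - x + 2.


Net change = f(b) - f(a)
f(x) = x^2 - x + 2
Compute f(3):
f(3) = 1 * 3^2 - 1 * 3 + 2
= 9 - 3 + 2
= 8
Compute f(2):
f(2) = 1 * 2^2 - 1 * 2 + 2
= 4 - 2 + 2
= 4
Net change = 8 - 4 = 4

4


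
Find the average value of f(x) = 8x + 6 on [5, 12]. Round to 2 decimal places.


Average value = 1/(b-a) * integral from a to b of f(x) dx
First compute the integral of 8x + 6:
F(x) = 4x^2 + 6x
F(12) = 4 * 144 + 6 * 12 = 648
F(5) = 4 * 25 + 6 * 5 = 130
Integral = 648 - 130 = 518
Average = 518 / (12 - 5) = 518 / 7
= 74 = 74.00

74.00


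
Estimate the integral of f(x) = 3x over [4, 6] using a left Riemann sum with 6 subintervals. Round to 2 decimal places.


Left Riemann sum uses left endpoints of each subinterval.
Interval: [4, 6], n = 6
dx = (6 - 4) / 6 = 1/3
Left endpoints: [4, 13/3, 14/3, 5, 16/3, 17/3]
f values: [12, 13, 14, 15, 16, 17]
Sum = dx * (sum of f values)
= 1/3 * 87
= 29 = 29.00

29.00


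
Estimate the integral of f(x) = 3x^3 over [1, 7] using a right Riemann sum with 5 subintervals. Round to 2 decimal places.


Right Riemann sum uses right endpoints of each subinterval.
Interval: [1, 7], n = 5
dx = (7 - 1) / 5 = 6/5
Right endpoints: [11/5, 17/5, 23/5, 29/5, 7]
f values: [3993/125, 14739/125, 36501/125, 73167/125, 1029]
Sum = dx * (sum of f values)
= 6/5 * 10281/5
= 61686/25 = 2467.44

2467.44


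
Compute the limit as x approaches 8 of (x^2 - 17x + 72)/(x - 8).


Direct substitution gives 0/0, so we factor the numerator.
Factor: (x^2 - 17x + 72) = (x - 8)(x - 9)
Cancel the common factor (x - 8):
(x^2 - 17x + 72)/(x - 8) = (x - 9)
Now substitute x = 8:
= (8) - (9) = -1

-1


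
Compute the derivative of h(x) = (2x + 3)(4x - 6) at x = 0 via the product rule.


Let u(x) = 2x + 3 and v(x) = 4x - 6
u'(x) = 2
v'(x) = 4
Product rule: h'(x) = u'(x)*v(x) + u(x)*v'(x)
= 2 * (4x - 6) + (2x + 3) * 4
At x = 0:
u(0) = 2 * 0 + 3 = 3
v(0) = 4 * 0 - 6 = -6
h'(0) = 2 * (-6) + 3 * 4
= -12 + 12
= 0

0


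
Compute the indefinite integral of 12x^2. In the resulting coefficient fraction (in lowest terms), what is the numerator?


Apply the power rule for integration:
integral of ax^n dx = a/(n+1) * x^(n+1) + C
integral of 12x^2 dx
= 12/3 * x^3 + C
= 4 * x^3 + C
The coefficient in lowest terms is 4 = 4/1, so its numerator is 4

4


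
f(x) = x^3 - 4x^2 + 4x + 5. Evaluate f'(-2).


Differentiate f(x) = x^3 - 4x^2 + 4x + 5 term by term:
f'(x) = 3x^2 - 8x + 4
Substitute x = -2:
f'(-2) = 3 * (-2)^2 - 8 * (-2) + 4
= 12 + 16 + 4
= 32

32


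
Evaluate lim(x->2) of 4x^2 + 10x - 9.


Since polynomials are continuous, we use direct substitution.
lim(x->2) of 4x^2 + 10x - 9
= 4 * 2^2 + 10 * 2 - 9
= 16 + 20 - 9
= 27

27


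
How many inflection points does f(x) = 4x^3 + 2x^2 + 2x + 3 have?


Inflection points occur where f''(x) = 0 and concavity changes.
f(x) = 4x^3 + 2x^2 + 2x + 3
f'(x) = 12x^2 + 4x + 2
f''(x) = 24x + 4
Set f''(x) = 0:
24x + 4 = 0
x = -4 / 24 = -1/6
Since f''(x) is linear (degree 1), it changes sign at this point.
Therefore there is exactly 1 inflection point.

1


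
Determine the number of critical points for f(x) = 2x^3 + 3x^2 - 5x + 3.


Find where f'(x) = 0:
f(x) = 2x^3 + 3x^2 - 5x + 3
f'(x) = 6x^2 + 6x - 5
This is a quadratic in x. Use the discriminant to count real roots.
Discriminant = (6)^2 - 4 * 6 * (-5)
= 36 - (-120)
= 156
Since discriminant > 0, f'(x) = 0 has 2 real solutions.
Number of critical points: 2

2


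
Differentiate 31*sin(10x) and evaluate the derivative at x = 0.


Apply the chain rule to differentiate 31*sin(10x):
d/dx [31*sin(10x)]
= 31 * cos(10x) * d/dx(10x)
= 31 * 10 * cos(10x)
= 310 * cos(10x)
Evaluate at x = 0:
= 310 * cos(0)
= 310 * 1
= 310

310


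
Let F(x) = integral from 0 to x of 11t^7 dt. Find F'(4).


By the Fundamental Theorem of Calculus (Part 1):
If F(x) = integral from 0 to x of f(t) dt, then F'(x) = f(x)
Here f(t) = 11t^7
So F'(x) = 11x^7
Evaluate at x = 4:
F'(4) = 11 * 4^7
= 11 * 16384
= 180224

180224


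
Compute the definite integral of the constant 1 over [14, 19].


The integral of a constant k over [a, b] equals k * (b - a).
integral from 14 to 19 of 1 dx
= 1 * (19 - 14)
= 1 * 5
= 5

5


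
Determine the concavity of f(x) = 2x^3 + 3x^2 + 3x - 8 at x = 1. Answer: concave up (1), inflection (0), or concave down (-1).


Concavity is determined by the sign of f''(x).
f(x) = 2x^3 + 3x^2 + 3x - 8
f'(x) = 6x^2 + 6x + 3
f''(x) = 12x + 6
f''(1) = 12 * 1 + 6
= 12 + 6
= 18
Since f''(1) > 0, the function is concave up (1)

1


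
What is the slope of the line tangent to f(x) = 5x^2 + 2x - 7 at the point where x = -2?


The slope of the tangent line equals f'(x) at the point.
f(x) = 5x^2 + 2x - 7
f'(x) = 10x + 2
At x = -2:
f'(-2) = 10 * (-2) + 2
= -20 + 2
= -18

-18


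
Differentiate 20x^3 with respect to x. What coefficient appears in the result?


We apply the power rule: d/dx [ax^n] = a*n * x^(n-1)
d/dx [20x^3]
= 20 * 3 * x^(3-1)
= 60x^2
The coefficient is 60

60


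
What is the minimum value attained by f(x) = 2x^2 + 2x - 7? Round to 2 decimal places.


For a quadratic f(x) = ax^2 + bx + c with a > 0, the minimum is at the vertex.
Vertex x-coordinate: x = -b/(2a)
x = -(2) / (2 * 2)
x = -2/4 = -1/2
Substitute back to find the minimum value:
f(-1/2) = 2 * (-1/2)^2 + 2 * (-1/2) - 7
= 1/2 - 1 - 7
= -15/2 = -7.50

-7.50


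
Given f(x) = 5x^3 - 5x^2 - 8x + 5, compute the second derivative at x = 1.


First derivative:
f'(x) = 15x^2 - 10x - 8
Second derivative:
f''(x) = 30x - 10
Substitute x = 1:
f''(1) = 30 * 1 - 10
= 30 - 10
= 20

20


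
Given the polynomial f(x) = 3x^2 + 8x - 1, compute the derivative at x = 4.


Differentiate term by term using power and sum rules:
f(x) = 3x^2 + 8x - 1
f'(x) = 6x + 8
Substitute x = 4:
f'(4) = 6 * 4 + 8
= 24 + 8
= 32

32


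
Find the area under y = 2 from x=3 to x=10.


The area under a constant function y = 2 is a rectangle.
Width = 10 - 3 = 7
Height = 2
Area = width * height
= 7 * 2
= 14

14


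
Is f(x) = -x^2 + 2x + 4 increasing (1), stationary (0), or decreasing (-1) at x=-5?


Compute f'(x) to determine behavior:
f'(x) = -2x + 2
f'(-5) = -2 * (-5) + 2
= 10 + 2
= 12
Since f'(-5) > 0, the function is increasing (1)

1


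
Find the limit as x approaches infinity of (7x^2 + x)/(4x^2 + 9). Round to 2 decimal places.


For limits at infinity with equal-degree polynomials,
we compare leading coefficients.
Numerator leading term: 7x^2
Denominator leading term: 4x^2
Divide both by x^2:
lim = (7 + 1/x) / (4 + 9/x^2)
As x -> infinity, the 1/x and 1/x^2 terms vanish:
= 7/4 = 1.75

1.75


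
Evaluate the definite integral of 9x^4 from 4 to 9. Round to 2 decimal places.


Find the antiderivative of 9x^4:
F(x) = 9/5 * x^5
Apply the Fundamental Theorem of Calculus:
F(9) - F(4)
= 9/5 * 9^5 - 9/5 * 4^5
= 9/5 * (59049 - 1024)
= 9/5 * 58025
= 104445 = 104445.00

104445.00


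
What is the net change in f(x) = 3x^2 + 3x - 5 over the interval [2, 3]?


Net change = f(b) - f(a)
f(x) = 3x^2 + 3x - 5
Compute f(3):
f(3) = 3 * 3^2 + 3 * 3 - 5
= 27 + 9 - 5
= 31
Compute f(2):
f(2) = 3 * 2^2 + 3 * 2 - 5
= 12 + 6 - 5
= 13
Net change = 31 - 13 = 18

18


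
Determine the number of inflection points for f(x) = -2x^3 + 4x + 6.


Inflection points occur where f''(x) = 0 and concavity changes.
f(x) = -2x^3 + 4x + 6
f'(x) = -6x^2 + 4
f''(x) = -12x
Set f''(x) = 0:
-12x = 0
x = 0 / (-12) = 0
Since f''(x) is linear (degree 1), it changes sign at this point.
Therefore there is exactly 1 inflection point.

1


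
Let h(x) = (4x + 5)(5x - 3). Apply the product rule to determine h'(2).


Let u(x) = 4x + 5 and v(x) = 5x - 3
u'(x) = 4
v'(x) = 5
Product rule: h'(x) = u'(x)*v(x) + u(x)*v'(x)
= 4 * (5x - 3) + (4x + 5) * 5
At x = 2:
u(2) = 4 * 2 + 5 = 13
v(2) = 5 * 2 - 3 = 7
h'(2) = 4 * 7 + 13 * 5
= 28 + 65
= 93

93


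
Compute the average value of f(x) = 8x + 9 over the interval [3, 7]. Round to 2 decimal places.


Average value = 1/(b-a) * integral from a to b of f(x) dx
First compute the integral of 8x + 9:
F(x) = 4x^2 + 9x
F(7) = 4 * 49 + 9 * 7 = 259
F(3) = 4 * 9 + 9 * 3 = 63
Integral = 259 - 63 = 196
Average = 196 / (7 - 3) = 196 / 4
= 49 = 49.00

49.00
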